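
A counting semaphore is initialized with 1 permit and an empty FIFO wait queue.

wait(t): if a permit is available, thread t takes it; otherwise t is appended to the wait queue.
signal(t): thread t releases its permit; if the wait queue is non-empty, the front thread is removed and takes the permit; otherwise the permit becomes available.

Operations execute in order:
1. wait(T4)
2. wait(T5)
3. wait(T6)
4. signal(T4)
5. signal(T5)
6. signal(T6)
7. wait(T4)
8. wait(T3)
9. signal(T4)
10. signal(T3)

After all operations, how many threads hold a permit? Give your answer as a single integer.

Answer: 0

Derivation:
Step 1: wait(T4) -> count=0 queue=[] holders={T4}
Step 2: wait(T5) -> count=0 queue=[T5] holders={T4}
Step 3: wait(T6) -> count=0 queue=[T5,T6] holders={T4}
Step 4: signal(T4) -> count=0 queue=[T6] holders={T5}
Step 5: signal(T5) -> count=0 queue=[] holders={T6}
Step 6: signal(T6) -> count=1 queue=[] holders={none}
Step 7: wait(T4) -> count=0 queue=[] holders={T4}
Step 8: wait(T3) -> count=0 queue=[T3] holders={T4}
Step 9: signal(T4) -> count=0 queue=[] holders={T3}
Step 10: signal(T3) -> count=1 queue=[] holders={none}
Final holders: {none} -> 0 thread(s)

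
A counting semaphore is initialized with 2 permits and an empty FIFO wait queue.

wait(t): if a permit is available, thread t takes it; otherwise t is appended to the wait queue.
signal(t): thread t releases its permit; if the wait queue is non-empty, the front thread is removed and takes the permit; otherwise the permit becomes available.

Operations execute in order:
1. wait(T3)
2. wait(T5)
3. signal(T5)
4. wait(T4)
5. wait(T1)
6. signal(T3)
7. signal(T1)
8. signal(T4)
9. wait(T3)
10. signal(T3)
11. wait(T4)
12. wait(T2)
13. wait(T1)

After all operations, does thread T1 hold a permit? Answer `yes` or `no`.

Step 1: wait(T3) -> count=1 queue=[] holders={T3}
Step 2: wait(T5) -> count=0 queue=[] holders={T3,T5}
Step 3: signal(T5) -> count=1 queue=[] holders={T3}
Step 4: wait(T4) -> count=0 queue=[] holders={T3,T4}
Step 5: wait(T1) -> count=0 queue=[T1] holders={T3,T4}
Step 6: signal(T3) -> count=0 queue=[] holders={T1,T4}
Step 7: signal(T1) -> count=1 queue=[] holders={T4}
Step 8: signal(T4) -> count=2 queue=[] holders={none}
Step 9: wait(T3) -> count=1 queue=[] holders={T3}
Step 10: signal(T3) -> count=2 queue=[] holders={none}
Step 11: wait(T4) -> count=1 queue=[] holders={T4}
Step 12: wait(T2) -> count=0 queue=[] holders={T2,T4}
Step 13: wait(T1) -> count=0 queue=[T1] holders={T2,T4}
Final holders: {T2,T4} -> T1 not in holders

Answer: no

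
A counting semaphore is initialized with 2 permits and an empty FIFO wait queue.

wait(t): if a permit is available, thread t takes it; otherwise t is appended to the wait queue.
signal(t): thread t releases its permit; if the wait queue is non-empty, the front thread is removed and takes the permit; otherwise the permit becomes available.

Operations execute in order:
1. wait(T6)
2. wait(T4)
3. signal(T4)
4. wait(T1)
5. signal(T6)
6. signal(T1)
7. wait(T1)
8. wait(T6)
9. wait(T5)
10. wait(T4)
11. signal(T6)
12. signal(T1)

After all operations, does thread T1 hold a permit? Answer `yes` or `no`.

Answer: no

Derivation:
Step 1: wait(T6) -> count=1 queue=[] holders={T6}
Step 2: wait(T4) -> count=0 queue=[] holders={T4,T6}
Step 3: signal(T4) -> count=1 queue=[] holders={T6}
Step 4: wait(T1) -> count=0 queue=[] holders={T1,T6}
Step 5: signal(T6) -> count=1 queue=[] holders={T1}
Step 6: signal(T1) -> count=2 queue=[] holders={none}
Step 7: wait(T1) -> count=1 queue=[] holders={T1}
Step 8: wait(T6) -> count=0 queue=[] holders={T1,T6}
Step 9: wait(T5) -> count=0 queue=[T5] holders={T1,T6}
Step 10: wait(T4) -> count=0 queue=[T5,T4] holders={T1,T6}
Step 11: signal(T6) -> count=0 queue=[T4] holders={T1,T5}
Step 12: signal(T1) -> count=0 queue=[] holders={T4,T5}
Final holders: {T4,T5} -> T1 not in holders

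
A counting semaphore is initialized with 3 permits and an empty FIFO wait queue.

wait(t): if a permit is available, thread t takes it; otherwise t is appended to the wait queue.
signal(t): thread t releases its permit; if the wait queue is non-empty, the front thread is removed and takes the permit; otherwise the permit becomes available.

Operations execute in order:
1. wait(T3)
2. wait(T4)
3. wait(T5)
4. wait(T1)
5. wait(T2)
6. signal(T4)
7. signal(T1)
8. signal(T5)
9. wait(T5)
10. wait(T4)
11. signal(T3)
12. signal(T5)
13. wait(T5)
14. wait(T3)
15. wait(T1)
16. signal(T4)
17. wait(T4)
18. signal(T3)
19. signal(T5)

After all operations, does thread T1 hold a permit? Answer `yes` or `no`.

Answer: yes

Derivation:
Step 1: wait(T3) -> count=2 queue=[] holders={T3}
Step 2: wait(T4) -> count=1 queue=[] holders={T3,T4}
Step 3: wait(T5) -> count=0 queue=[] holders={T3,T4,T5}
Step 4: wait(T1) -> count=0 queue=[T1] holders={T3,T4,T5}
Step 5: wait(T2) -> count=0 queue=[T1,T2] holders={T3,T4,T5}
Step 6: signal(T4) -> count=0 queue=[T2] holders={T1,T3,T5}
Step 7: signal(T1) -> count=0 queue=[] holders={T2,T3,T5}
Step 8: signal(T5) -> count=1 queue=[] holders={T2,T3}
Step 9: wait(T5) -> count=0 queue=[] holders={T2,T3,T5}
Step 10: wait(T4) -> count=0 queue=[T4] holders={T2,T3,T5}
Step 11: signal(T3) -> count=0 queue=[] holders={T2,T4,T5}
Step 12: signal(T5) -> count=1 queue=[] holders={T2,T4}
Step 13: wait(T5) -> count=0 queue=[] holders={T2,T4,T5}
Step 14: wait(T3) -> count=0 queue=[T3] holders={T2,T4,T5}
Step 15: wait(T1) -> count=0 queue=[T3,T1] holders={T2,T4,T5}
Step 16: signal(T4) -> count=0 queue=[T1] holders={T2,T3,T5}
Step 17: wait(T4) -> count=0 queue=[T1,T4] holders={T2,T3,T5}
Step 18: signal(T3) -> count=0 queue=[T4] holders={T1,T2,T5}
Step 19: signal(T5) -> count=0 queue=[] holders={T1,T2,T4}
Final holders: {T1,T2,T4} -> T1 in holders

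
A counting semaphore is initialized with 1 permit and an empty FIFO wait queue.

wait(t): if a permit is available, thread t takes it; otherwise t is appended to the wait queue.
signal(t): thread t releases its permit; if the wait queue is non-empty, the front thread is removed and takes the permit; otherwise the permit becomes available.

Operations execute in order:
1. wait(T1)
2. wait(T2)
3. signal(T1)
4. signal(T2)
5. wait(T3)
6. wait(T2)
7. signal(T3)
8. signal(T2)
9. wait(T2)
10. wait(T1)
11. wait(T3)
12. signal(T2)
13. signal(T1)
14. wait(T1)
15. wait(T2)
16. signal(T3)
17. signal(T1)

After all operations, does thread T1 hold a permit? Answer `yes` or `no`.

Answer: no

Derivation:
Step 1: wait(T1) -> count=0 queue=[] holders={T1}
Step 2: wait(T2) -> count=0 queue=[T2] holders={T1}
Step 3: signal(T1) -> count=0 queue=[] holders={T2}
Step 4: signal(T2) -> count=1 queue=[] holders={none}
Step 5: wait(T3) -> count=0 queue=[] holders={T3}
Step 6: wait(T2) -> count=0 queue=[T2] holders={T3}
Step 7: signal(T3) -> count=0 queue=[] holders={T2}
Step 8: signal(T2) -> count=1 queue=[] holders={none}
Step 9: wait(T2) -> count=0 queue=[] holders={T2}
Step 10: wait(T1) -> count=0 queue=[T1] holders={T2}
Step 11: wait(T3) -> count=0 queue=[T1,T3] holders={T2}
Step 12: signal(T2) -> count=0 queue=[T3] holders={T1}
Step 13: signal(T1) -> count=0 queue=[] holders={T3}
Step 14: wait(T1) -> count=0 queue=[T1] holders={T3}
Step 15: wait(T2) -> count=0 queue=[T1,T2] holders={T3}
Step 16: signal(T3) -> count=0 queue=[T2] holders={T1}
Step 17: signal(T1) -> count=0 queue=[] holders={T2}
Final holders: {T2} -> T1 not in holders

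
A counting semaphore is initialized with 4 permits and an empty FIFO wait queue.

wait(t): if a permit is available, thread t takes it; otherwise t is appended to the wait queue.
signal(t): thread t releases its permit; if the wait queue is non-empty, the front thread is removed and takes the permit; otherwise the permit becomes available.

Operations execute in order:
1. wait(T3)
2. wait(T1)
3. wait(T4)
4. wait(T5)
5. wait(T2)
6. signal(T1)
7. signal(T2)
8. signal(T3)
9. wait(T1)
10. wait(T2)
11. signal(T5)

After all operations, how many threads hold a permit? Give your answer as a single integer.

Step 1: wait(T3) -> count=3 queue=[] holders={T3}
Step 2: wait(T1) -> count=2 queue=[] holders={T1,T3}
Step 3: wait(T4) -> count=1 queue=[] holders={T1,T3,T4}
Step 4: wait(T5) -> count=0 queue=[] holders={T1,T3,T4,T5}
Step 5: wait(T2) -> count=0 queue=[T2] holders={T1,T3,T4,T5}
Step 6: signal(T1) -> count=0 queue=[] holders={T2,T3,T4,T5}
Step 7: signal(T2) -> count=1 queue=[] holders={T3,T4,T5}
Step 8: signal(T3) -> count=2 queue=[] holders={T4,T5}
Step 9: wait(T1) -> count=1 queue=[] holders={T1,T4,T5}
Step 10: wait(T2) -> count=0 queue=[] holders={T1,T2,T4,T5}
Step 11: signal(T5) -> count=1 queue=[] holders={T1,T2,T4}
Final holders: {T1,T2,T4} -> 3 thread(s)

Answer: 3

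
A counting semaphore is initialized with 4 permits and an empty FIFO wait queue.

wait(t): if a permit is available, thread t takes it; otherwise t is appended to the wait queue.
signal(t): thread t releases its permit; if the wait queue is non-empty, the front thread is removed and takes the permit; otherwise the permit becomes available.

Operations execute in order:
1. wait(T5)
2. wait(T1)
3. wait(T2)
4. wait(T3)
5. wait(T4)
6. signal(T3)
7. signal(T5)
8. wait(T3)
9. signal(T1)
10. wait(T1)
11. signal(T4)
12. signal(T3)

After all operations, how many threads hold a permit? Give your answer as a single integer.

Answer: 2

Derivation:
Step 1: wait(T5) -> count=3 queue=[] holders={T5}
Step 2: wait(T1) -> count=2 queue=[] holders={T1,T5}
Step 3: wait(T2) -> count=1 queue=[] holders={T1,T2,T5}
Step 4: wait(T3) -> count=0 queue=[] holders={T1,T2,T3,T5}
Step 5: wait(T4) -> count=0 queue=[T4] holders={T1,T2,T3,T5}
Step 6: signal(T3) -> count=0 queue=[] holders={T1,T2,T4,T5}
Step 7: signal(T5) -> count=1 queue=[] holders={T1,T2,T4}
Step 8: wait(T3) -> count=0 queue=[] holders={T1,T2,T3,T4}
Step 9: signal(T1) -> count=1 queue=[] holders={T2,T3,T4}
Step 10: wait(T1) -> count=0 queue=[] holders={T1,T2,T3,T4}
Step 11: signal(T4) -> count=1 queue=[] holders={T1,T2,T3}
Step 12: signal(T3) -> count=2 queue=[] holders={T1,T2}
Final holders: {T1,T2} -> 2 thread(s)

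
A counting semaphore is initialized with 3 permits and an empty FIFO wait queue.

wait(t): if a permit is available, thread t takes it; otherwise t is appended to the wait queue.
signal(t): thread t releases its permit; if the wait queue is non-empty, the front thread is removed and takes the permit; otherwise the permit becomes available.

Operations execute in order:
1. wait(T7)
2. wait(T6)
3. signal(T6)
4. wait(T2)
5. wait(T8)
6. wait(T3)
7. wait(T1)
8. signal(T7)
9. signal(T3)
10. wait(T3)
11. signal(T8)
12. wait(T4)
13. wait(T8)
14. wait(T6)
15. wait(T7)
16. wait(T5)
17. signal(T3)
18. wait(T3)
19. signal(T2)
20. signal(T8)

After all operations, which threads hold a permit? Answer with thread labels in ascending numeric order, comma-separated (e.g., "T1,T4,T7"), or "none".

Answer: T1,T4,T6

Derivation:
Step 1: wait(T7) -> count=2 queue=[] holders={T7}
Step 2: wait(T6) -> count=1 queue=[] holders={T6,T7}
Step 3: signal(T6) -> count=2 queue=[] holders={T7}
Step 4: wait(T2) -> count=1 queue=[] holders={T2,T7}
Step 5: wait(T8) -> count=0 queue=[] holders={T2,T7,T8}
Step 6: wait(T3) -> count=0 queue=[T3] holders={T2,T7,T8}
Step 7: wait(T1) -> count=0 queue=[T3,T1] holders={T2,T7,T8}
Step 8: signal(T7) -> count=0 queue=[T1] holders={T2,T3,T8}
Step 9: signal(T3) -> count=0 queue=[] holders={T1,T2,T8}
Step 10: wait(T3) -> count=0 queue=[T3] holders={T1,T2,T8}
Step 11: signal(T8) -> count=0 queue=[] holders={T1,T2,T3}
Step 12: wait(T4) -> count=0 queue=[T4] holders={T1,T2,T3}
Step 13: wait(T8) -> count=0 queue=[T4,T8] holders={T1,T2,T3}
Step 14: wait(T6) -> count=0 queue=[T4,T8,T6] holders={T1,T2,T3}
Step 15: wait(T7) -> count=0 queue=[T4,T8,T6,T7] holders={T1,T2,T3}
Step 16: wait(T5) -> count=0 queue=[T4,T8,T6,T7,T5] holders={T1,T2,T3}
Step 17: signal(T3) -> count=0 queue=[T8,T6,T7,T5] holders={T1,T2,T4}
Step 18: wait(T3) -> count=0 queue=[T8,T6,T7,T5,T3] holders={T1,T2,T4}
Step 19: signal(T2) -> count=0 queue=[T6,T7,T5,T3] holders={T1,T4,T8}
Step 20: signal(T8) -> count=0 queue=[T7,T5,T3] holders={T1,T4,T6}
Final holders: T1,T4,T6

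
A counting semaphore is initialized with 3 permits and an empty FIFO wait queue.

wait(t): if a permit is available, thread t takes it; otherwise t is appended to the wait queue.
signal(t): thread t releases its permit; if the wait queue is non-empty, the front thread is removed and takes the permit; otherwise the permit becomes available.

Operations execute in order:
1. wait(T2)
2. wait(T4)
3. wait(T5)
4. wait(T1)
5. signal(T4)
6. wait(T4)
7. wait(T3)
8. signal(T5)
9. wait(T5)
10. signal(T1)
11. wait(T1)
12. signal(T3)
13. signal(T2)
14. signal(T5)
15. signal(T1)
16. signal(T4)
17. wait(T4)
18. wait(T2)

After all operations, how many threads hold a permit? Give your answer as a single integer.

Answer: 2

Derivation:
Step 1: wait(T2) -> count=2 queue=[] holders={T2}
Step 2: wait(T4) -> count=1 queue=[] holders={T2,T4}
Step 3: wait(T5) -> count=0 queue=[] holders={T2,T4,T5}
Step 4: wait(T1) -> count=0 queue=[T1] holders={T2,T4,T5}
Step 5: signal(T4) -> count=0 queue=[] holders={T1,T2,T5}
Step 6: wait(T4) -> count=0 queue=[T4] holders={T1,T2,T5}
Step 7: wait(T3) -> count=0 queue=[T4,T3] holders={T1,T2,T5}
Step 8: signal(T5) -> count=0 queue=[T3] holders={T1,T2,T4}
Step 9: wait(T5) -> count=0 queue=[T3,T5] holders={T1,T2,T4}
Step 10: signal(T1) -> count=0 queue=[T5] holders={T2,T3,T4}
Step 11: wait(T1) -> count=0 queue=[T5,T1] holders={T2,T3,T4}
Step 12: signal(T3) -> count=0 queue=[T1] holders={T2,T4,T5}
Step 13: signal(T2) -> count=0 queue=[] holders={T1,T4,T5}
Step 14: signal(T5) -> count=1 queue=[] holders={T1,T4}
Step 15: signal(T1) -> count=2 queue=[] holders={T4}
Step 16: signal(T4) -> count=3 queue=[] holders={none}
Step 17: wait(T4) -> count=2 queue=[] holders={T4}
Step 18: wait(T2) -> count=1 queue=[] holders={T2,T4}
Final holders: {T2,T4} -> 2 thread(s)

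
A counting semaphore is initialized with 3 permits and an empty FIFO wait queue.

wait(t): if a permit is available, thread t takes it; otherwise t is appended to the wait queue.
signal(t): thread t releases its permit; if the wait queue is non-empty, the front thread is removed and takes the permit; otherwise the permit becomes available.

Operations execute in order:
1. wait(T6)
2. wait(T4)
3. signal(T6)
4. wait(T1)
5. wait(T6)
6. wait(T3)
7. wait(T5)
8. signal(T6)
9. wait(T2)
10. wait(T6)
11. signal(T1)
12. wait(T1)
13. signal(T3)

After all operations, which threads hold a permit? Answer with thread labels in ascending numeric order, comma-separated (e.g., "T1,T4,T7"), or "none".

Answer: T2,T4,T5

Derivation:
Step 1: wait(T6) -> count=2 queue=[] holders={T6}
Step 2: wait(T4) -> count=1 queue=[] holders={T4,T6}
Step 3: signal(T6) -> count=2 queue=[] holders={T4}
Step 4: wait(T1) -> count=1 queue=[] holders={T1,T4}
Step 5: wait(T6) -> count=0 queue=[] holders={T1,T4,T6}
Step 6: wait(T3) -> count=0 queue=[T3] holders={T1,T4,T6}
Step 7: wait(T5) -> count=0 queue=[T3,T5] holders={T1,T4,T6}
Step 8: signal(T6) -> count=0 queue=[T5] holders={T1,T3,T4}
Step 9: wait(T2) -> count=0 queue=[T5,T2] holders={T1,T3,T4}
Step 10: wait(T6) -> count=0 queue=[T5,T2,T6] holders={T1,T3,T4}
Step 11: signal(T1) -> count=0 queue=[T2,T6] holders={T3,T4,T5}
Step 12: wait(T1) -> count=0 queue=[T2,T6,T1] holders={T3,T4,T5}
Step 13: signal(T3) -> count=0 queue=[T6,T1] holders={T2,T4,T5}
Final holders: T2,T4,T5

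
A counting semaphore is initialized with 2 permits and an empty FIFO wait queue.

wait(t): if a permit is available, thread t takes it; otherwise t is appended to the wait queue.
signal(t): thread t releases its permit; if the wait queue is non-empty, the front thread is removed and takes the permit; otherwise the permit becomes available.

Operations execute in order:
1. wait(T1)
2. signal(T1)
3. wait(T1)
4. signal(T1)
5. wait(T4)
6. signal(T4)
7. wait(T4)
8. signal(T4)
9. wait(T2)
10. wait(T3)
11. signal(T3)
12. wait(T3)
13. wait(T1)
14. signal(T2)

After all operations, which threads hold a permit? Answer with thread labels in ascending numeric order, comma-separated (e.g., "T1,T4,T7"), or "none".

Step 1: wait(T1) -> count=1 queue=[] holders={T1}
Step 2: signal(T1) -> count=2 queue=[] holders={none}
Step 3: wait(T1) -> count=1 queue=[] holders={T1}
Step 4: signal(T1) -> count=2 queue=[] holders={none}
Step 5: wait(T4) -> count=1 queue=[] holders={T4}
Step 6: signal(T4) -> count=2 queue=[] holders={none}
Step 7: wait(T4) -> count=1 queue=[] holders={T4}
Step 8: signal(T4) -> count=2 queue=[] holders={none}
Step 9: wait(T2) -> count=1 queue=[] holders={T2}
Step 10: wait(T3) -> count=0 queue=[] holders={T2,T3}
Step 11: signal(T3) -> count=1 queue=[] holders={T2}
Step 12: wait(T3) -> count=0 queue=[] holders={T2,T3}
Step 13: wait(T1) -> count=0 queue=[T1] holders={T2,T3}
Step 14: signal(T2) -> count=0 queue=[] holders={T1,T3}
Final holders: T1,T3

Answer: T1,T3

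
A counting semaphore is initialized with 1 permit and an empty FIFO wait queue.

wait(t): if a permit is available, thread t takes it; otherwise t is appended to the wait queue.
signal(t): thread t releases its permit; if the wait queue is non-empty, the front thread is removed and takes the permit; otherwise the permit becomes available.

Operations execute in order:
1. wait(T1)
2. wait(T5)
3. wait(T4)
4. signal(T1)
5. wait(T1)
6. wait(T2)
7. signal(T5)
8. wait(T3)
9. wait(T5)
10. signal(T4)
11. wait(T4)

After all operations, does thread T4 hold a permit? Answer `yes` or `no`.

Step 1: wait(T1) -> count=0 queue=[] holders={T1}
Step 2: wait(T5) -> count=0 queue=[T5] holders={T1}
Step 3: wait(T4) -> count=0 queue=[T5,T4] holders={T1}
Step 4: signal(T1) -> count=0 queue=[T4] holders={T5}
Step 5: wait(T1) -> count=0 queue=[T4,T1] holders={T5}
Step 6: wait(T2) -> count=0 queue=[T4,T1,T2] holders={T5}
Step 7: signal(T5) -> count=0 queue=[T1,T2] holders={T4}
Step 8: wait(T3) -> count=0 queue=[T1,T2,T3] holders={T4}
Step 9: wait(T5) -> count=0 queue=[T1,T2,T3,T5] holders={T4}
Step 10: signal(T4) -> count=0 queue=[T2,T3,T5] holders={T1}
Step 11: wait(T4) -> count=0 queue=[T2,T3,T5,T4] holders={T1}
Final holders: {T1} -> T4 not in holders

Answer: no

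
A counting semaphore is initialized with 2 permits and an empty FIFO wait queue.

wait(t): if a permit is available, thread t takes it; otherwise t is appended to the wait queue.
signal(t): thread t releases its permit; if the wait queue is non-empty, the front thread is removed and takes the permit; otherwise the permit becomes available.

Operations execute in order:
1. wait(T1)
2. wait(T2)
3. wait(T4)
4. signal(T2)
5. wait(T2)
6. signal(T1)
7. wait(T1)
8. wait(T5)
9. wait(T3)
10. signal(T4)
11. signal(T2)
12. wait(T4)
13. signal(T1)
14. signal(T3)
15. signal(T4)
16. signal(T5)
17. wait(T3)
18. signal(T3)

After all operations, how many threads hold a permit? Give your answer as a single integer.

Step 1: wait(T1) -> count=1 queue=[] holders={T1}
Step 2: wait(T2) -> count=0 queue=[] holders={T1,T2}
Step 3: wait(T4) -> count=0 queue=[T4] holders={T1,T2}
Step 4: signal(T2) -> count=0 queue=[] holders={T1,T4}
Step 5: wait(T2) -> count=0 queue=[T2] holders={T1,T4}
Step 6: signal(T1) -> count=0 queue=[] holders={T2,T4}
Step 7: wait(T1) -> count=0 queue=[T1] holders={T2,T4}
Step 8: wait(T5) -> count=0 queue=[T1,T5] holders={T2,T4}
Step 9: wait(T3) -> count=0 queue=[T1,T5,T3] holders={T2,T4}
Step 10: signal(T4) -> count=0 queue=[T5,T3] holders={T1,T2}
Step 11: signal(T2) -> count=0 queue=[T3] holders={T1,T5}
Step 12: wait(T4) -> count=0 queue=[T3,T4] holders={T1,T5}
Step 13: signal(T1) -> count=0 queue=[T4] holders={T3,T5}
Step 14: signal(T3) -> count=0 queue=[] holders={T4,T5}
Step 15: signal(T4) -> count=1 queue=[] holders={T5}
Step 16: signal(T5) -> count=2 queue=[] holders={none}
Step 17: wait(T3) -> count=1 queue=[] holders={T3}
Step 18: signal(T3) -> count=2 queue=[] holders={none}
Final holders: {none} -> 0 thread(s)

Answer: 0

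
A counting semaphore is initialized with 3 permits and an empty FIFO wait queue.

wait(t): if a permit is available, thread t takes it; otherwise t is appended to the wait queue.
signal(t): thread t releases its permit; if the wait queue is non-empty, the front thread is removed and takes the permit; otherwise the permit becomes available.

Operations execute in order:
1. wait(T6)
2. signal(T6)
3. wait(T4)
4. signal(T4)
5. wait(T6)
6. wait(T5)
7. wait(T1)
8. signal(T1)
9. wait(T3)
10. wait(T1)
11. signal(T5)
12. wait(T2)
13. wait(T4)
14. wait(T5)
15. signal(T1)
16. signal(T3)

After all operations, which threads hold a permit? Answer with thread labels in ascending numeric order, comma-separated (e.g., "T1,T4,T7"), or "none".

Step 1: wait(T6) -> count=2 queue=[] holders={T6}
Step 2: signal(T6) -> count=3 queue=[] holders={none}
Step 3: wait(T4) -> count=2 queue=[] holders={T4}
Step 4: signal(T4) -> count=3 queue=[] holders={none}
Step 5: wait(T6) -> count=2 queue=[] holders={T6}
Step 6: wait(T5) -> count=1 queue=[] holders={T5,T6}
Step 7: wait(T1) -> count=0 queue=[] holders={T1,T5,T6}
Step 8: signal(T1) -> count=1 queue=[] holders={T5,T6}
Step 9: wait(T3) -> count=0 queue=[] holders={T3,T5,T6}
Step 10: wait(T1) -> count=0 queue=[T1] holders={T3,T5,T6}
Step 11: signal(T5) -> count=0 queue=[] holders={T1,T3,T6}
Step 12: wait(T2) -> count=0 queue=[T2] holders={T1,T3,T6}
Step 13: wait(T4) -> count=0 queue=[T2,T4] holders={T1,T3,T6}
Step 14: wait(T5) -> count=0 queue=[T2,T4,T5] holders={T1,T3,T6}
Step 15: signal(T1) -> count=0 queue=[T4,T5] holders={T2,T3,T6}
Step 16: signal(T3) -> count=0 queue=[T5] holders={T2,T4,T6}
Final holders: T2,T4,T6

Answer: T2,T4,T6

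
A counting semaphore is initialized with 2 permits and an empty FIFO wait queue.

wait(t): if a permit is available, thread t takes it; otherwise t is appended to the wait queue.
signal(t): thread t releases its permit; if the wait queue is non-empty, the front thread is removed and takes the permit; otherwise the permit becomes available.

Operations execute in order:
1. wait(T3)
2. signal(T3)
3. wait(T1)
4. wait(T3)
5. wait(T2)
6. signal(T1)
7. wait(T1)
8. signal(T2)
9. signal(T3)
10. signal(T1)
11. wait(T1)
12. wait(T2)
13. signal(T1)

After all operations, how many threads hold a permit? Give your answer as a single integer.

Step 1: wait(T3) -> count=1 queue=[] holders={T3}
Step 2: signal(T3) -> count=2 queue=[] holders={none}
Step 3: wait(T1) -> count=1 queue=[] holders={T1}
Step 4: wait(T3) -> count=0 queue=[] holders={T1,T3}
Step 5: wait(T2) -> count=0 queue=[T2] holders={T1,T3}
Step 6: signal(T1) -> count=0 queue=[] holders={T2,T3}
Step 7: wait(T1) -> count=0 queue=[T1] holders={T2,T3}
Step 8: signal(T2) -> count=0 queue=[] holders={T1,T3}
Step 9: signal(T3) -> count=1 queue=[] holders={T1}
Step 10: signal(T1) -> count=2 queue=[] holders={none}
Step 11: wait(T1) -> count=1 queue=[] holders={T1}
Step 12: wait(T2) -> count=0 queue=[] holders={T1,T2}
Step 13: signal(T1) -> count=1 queue=[] holders={T2}
Final holders: {T2} -> 1 thread(s)

Answer: 1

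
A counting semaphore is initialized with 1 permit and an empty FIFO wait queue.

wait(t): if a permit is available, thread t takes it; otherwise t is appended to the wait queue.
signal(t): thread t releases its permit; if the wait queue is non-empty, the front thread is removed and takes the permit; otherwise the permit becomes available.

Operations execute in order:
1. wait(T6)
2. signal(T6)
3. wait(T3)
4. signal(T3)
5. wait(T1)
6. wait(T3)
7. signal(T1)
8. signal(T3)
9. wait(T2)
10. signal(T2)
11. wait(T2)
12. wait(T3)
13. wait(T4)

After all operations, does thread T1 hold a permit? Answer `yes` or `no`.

Step 1: wait(T6) -> count=0 queue=[] holders={T6}
Step 2: signal(T6) -> count=1 queue=[] holders={none}
Step 3: wait(T3) -> count=0 queue=[] holders={T3}
Step 4: signal(T3) -> count=1 queue=[] holders={none}
Step 5: wait(T1) -> count=0 queue=[] holders={T1}
Step 6: wait(T3) -> count=0 queue=[T3] holders={T1}
Step 7: signal(T1) -> count=0 queue=[] holders={T3}
Step 8: signal(T3) -> count=1 queue=[] holders={none}
Step 9: wait(T2) -> count=0 queue=[] holders={T2}
Step 10: signal(T2) -> count=1 queue=[] holders={none}
Step 11: wait(T2) -> count=0 queue=[] holders={T2}
Step 12: wait(T3) -> count=0 queue=[T3] holders={T2}
Step 13: wait(T4) -> count=0 queue=[T3,T4] holders={T2}
Final holders: {T2} -> T1 not in holders

Answer: no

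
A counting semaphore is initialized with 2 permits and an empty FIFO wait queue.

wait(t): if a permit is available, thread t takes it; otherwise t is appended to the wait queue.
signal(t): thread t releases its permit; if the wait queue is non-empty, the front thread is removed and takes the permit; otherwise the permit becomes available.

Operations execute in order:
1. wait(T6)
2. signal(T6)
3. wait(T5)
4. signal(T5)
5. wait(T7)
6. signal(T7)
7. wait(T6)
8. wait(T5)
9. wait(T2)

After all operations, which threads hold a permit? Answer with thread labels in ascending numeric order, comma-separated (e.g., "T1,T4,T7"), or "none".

Answer: T5,T6

Derivation:
Step 1: wait(T6) -> count=1 queue=[] holders={T6}
Step 2: signal(T6) -> count=2 queue=[] holders={none}
Step 3: wait(T5) -> count=1 queue=[] holders={T5}
Step 4: signal(T5) -> count=2 queue=[] holders={none}
Step 5: wait(T7) -> count=1 queue=[] holders={T7}
Step 6: signal(T7) -> count=2 queue=[] holders={none}
Step 7: wait(T6) -> count=1 queue=[] holders={T6}
Step 8: wait(T5) -> count=0 queue=[] holders={T5,T6}
Step 9: wait(T2) -> count=0 queue=[T2] holders={T5,T6}
Final holders: T5,T6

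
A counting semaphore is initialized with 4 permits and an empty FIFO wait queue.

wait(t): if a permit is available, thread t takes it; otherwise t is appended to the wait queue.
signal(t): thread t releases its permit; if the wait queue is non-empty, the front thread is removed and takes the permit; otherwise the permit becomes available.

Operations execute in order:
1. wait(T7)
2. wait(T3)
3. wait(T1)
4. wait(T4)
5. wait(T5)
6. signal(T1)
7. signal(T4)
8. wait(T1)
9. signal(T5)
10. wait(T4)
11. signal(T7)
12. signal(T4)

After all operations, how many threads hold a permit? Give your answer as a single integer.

Answer: 2

Derivation:
Step 1: wait(T7) -> count=3 queue=[] holders={T7}
Step 2: wait(T3) -> count=2 queue=[] holders={T3,T7}
Step 3: wait(T1) -> count=1 queue=[] holders={T1,T3,T7}
Step 4: wait(T4) -> count=0 queue=[] holders={T1,T3,T4,T7}
Step 5: wait(T5) -> count=0 queue=[T5] holders={T1,T3,T4,T7}
Step 6: signal(T1) -> count=0 queue=[] holders={T3,T4,T5,T7}
Step 7: signal(T4) -> count=1 queue=[] holders={T3,T5,T7}
Step 8: wait(T1) -> count=0 queue=[] holders={T1,T3,T5,T7}
Step 9: signal(T5) -> count=1 queue=[] holders={T1,T3,T7}
Step 10: wait(T4) -> count=0 queue=[] holders={T1,T3,T4,T7}
Step 11: signal(T7) -> count=1 queue=[] holders={T1,T3,T4}
Step 12: signal(T4) -> count=2 queue=[] holders={T1,T3}
Final holders: {T1,T3} -> 2 thread(s)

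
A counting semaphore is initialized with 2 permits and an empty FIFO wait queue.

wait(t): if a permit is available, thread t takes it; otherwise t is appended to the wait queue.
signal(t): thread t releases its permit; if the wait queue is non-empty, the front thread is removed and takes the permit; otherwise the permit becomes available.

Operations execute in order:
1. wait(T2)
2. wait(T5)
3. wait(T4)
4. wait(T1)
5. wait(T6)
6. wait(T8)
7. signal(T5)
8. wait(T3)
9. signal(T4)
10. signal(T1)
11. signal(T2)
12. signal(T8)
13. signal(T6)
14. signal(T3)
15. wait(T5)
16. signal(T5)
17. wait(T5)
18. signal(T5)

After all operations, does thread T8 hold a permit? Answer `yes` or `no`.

Step 1: wait(T2) -> count=1 queue=[] holders={T2}
Step 2: wait(T5) -> count=0 queue=[] holders={T2,T5}
Step 3: wait(T4) -> count=0 queue=[T4] holders={T2,T5}
Step 4: wait(T1) -> count=0 queue=[T4,T1] holders={T2,T5}
Step 5: wait(T6) -> count=0 queue=[T4,T1,T6] holders={T2,T5}
Step 6: wait(T8) -> count=0 queue=[T4,T1,T6,T8] holders={T2,T5}
Step 7: signal(T5) -> count=0 queue=[T1,T6,T8] holders={T2,T4}
Step 8: wait(T3) -> count=0 queue=[T1,T6,T8,T3] holders={T2,T4}
Step 9: signal(T4) -> count=0 queue=[T6,T8,T3] holders={T1,T2}
Step 10: signal(T1) -> count=0 queue=[T8,T3] holders={T2,T6}
Step 11: signal(T2) -> count=0 queue=[T3] holders={T6,T8}
Step 12: signal(T8) -> count=0 queue=[] holders={T3,T6}
Step 13: signal(T6) -> count=1 queue=[] holders={T3}
Step 14: signal(T3) -> count=2 queue=[] holders={none}
Step 15: wait(T5) -> count=1 queue=[] holders={T5}
Step 16: signal(T5) -> count=2 queue=[] holders={none}
Step 17: wait(T5) -> count=1 queue=[] holders={T5}
Step 18: signal(T5) -> count=2 queue=[] holders={none}
Final holders: {none} -> T8 not in holders

Answer: no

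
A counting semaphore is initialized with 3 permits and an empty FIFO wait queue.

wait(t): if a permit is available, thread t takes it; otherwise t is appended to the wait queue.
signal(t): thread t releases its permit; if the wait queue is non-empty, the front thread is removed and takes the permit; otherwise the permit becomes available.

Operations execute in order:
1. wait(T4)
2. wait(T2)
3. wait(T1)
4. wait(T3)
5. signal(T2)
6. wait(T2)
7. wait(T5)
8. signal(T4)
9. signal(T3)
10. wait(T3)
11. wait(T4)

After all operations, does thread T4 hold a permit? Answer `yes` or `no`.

Step 1: wait(T4) -> count=2 queue=[] holders={T4}
Step 2: wait(T2) -> count=1 queue=[] holders={T2,T4}
Step 3: wait(T1) -> count=0 queue=[] holders={T1,T2,T4}
Step 4: wait(T3) -> count=0 queue=[T3] holders={T1,T2,T4}
Step 5: signal(T2) -> count=0 queue=[] holders={T1,T3,T4}
Step 6: wait(T2) -> count=0 queue=[T2] holders={T1,T3,T4}
Step 7: wait(T5) -> count=0 queue=[T2,T5] holders={T1,T3,T4}
Step 8: signal(T4) -> count=0 queue=[T5] holders={T1,T2,T3}
Step 9: signal(T3) -> count=0 queue=[] holders={T1,T2,T5}
Step 10: wait(T3) -> count=0 queue=[T3] holders={T1,T2,T5}
Step 11: wait(T4) -> count=0 queue=[T3,T4] holders={T1,T2,T5}
Final holders: {T1,T2,T5} -> T4 not in holders

Answer: no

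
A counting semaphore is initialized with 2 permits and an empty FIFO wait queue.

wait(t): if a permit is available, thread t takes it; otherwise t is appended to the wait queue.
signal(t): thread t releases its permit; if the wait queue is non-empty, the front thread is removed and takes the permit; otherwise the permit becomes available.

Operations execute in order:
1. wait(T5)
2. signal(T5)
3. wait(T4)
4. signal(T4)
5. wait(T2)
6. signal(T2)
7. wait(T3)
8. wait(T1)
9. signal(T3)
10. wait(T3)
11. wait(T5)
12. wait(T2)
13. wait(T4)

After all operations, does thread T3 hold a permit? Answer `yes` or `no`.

Step 1: wait(T5) -> count=1 queue=[] holders={T5}
Step 2: signal(T5) -> count=2 queue=[] holders={none}
Step 3: wait(T4) -> count=1 queue=[] holders={T4}
Step 4: signal(T4) -> count=2 queue=[] holders={none}
Step 5: wait(T2) -> count=1 queue=[] holders={T2}
Step 6: signal(T2) -> count=2 queue=[] holders={none}
Step 7: wait(T3) -> count=1 queue=[] holders={T3}
Step 8: wait(T1) -> count=0 queue=[] holders={T1,T3}
Step 9: signal(T3) -> count=1 queue=[] holders={T1}
Step 10: wait(T3) -> count=0 queue=[] holders={T1,T3}
Step 11: wait(T5) -> count=0 queue=[T5] holders={T1,T3}
Step 12: wait(T2) -> count=0 queue=[T5,T2] holders={T1,T3}
Step 13: wait(T4) -> count=0 queue=[T5,T2,T4] holders={T1,T3}
Final holders: {T1,T3} -> T3 in holders

Answer: yes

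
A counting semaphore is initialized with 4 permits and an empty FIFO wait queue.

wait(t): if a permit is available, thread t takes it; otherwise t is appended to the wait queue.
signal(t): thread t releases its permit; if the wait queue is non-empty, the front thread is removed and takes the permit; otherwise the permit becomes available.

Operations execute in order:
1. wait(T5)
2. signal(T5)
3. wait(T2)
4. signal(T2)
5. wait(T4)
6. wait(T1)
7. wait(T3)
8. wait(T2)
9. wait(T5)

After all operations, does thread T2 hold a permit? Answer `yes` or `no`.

Step 1: wait(T5) -> count=3 queue=[] holders={T5}
Step 2: signal(T5) -> count=4 queue=[] holders={none}
Step 3: wait(T2) -> count=3 queue=[] holders={T2}
Step 4: signal(T2) -> count=4 queue=[] holders={none}
Step 5: wait(T4) -> count=3 queue=[] holders={T4}
Step 6: wait(T1) -> count=2 queue=[] holders={T1,T4}
Step 7: wait(T3) -> count=1 queue=[] holders={T1,T3,T4}
Step 8: wait(T2) -> count=0 queue=[] holders={T1,T2,T3,T4}
Step 9: wait(T5) -> count=0 queue=[T5] holders={T1,T2,T3,T4}
Final holders: {T1,T2,T3,T4} -> T2 in holders

Answer: yes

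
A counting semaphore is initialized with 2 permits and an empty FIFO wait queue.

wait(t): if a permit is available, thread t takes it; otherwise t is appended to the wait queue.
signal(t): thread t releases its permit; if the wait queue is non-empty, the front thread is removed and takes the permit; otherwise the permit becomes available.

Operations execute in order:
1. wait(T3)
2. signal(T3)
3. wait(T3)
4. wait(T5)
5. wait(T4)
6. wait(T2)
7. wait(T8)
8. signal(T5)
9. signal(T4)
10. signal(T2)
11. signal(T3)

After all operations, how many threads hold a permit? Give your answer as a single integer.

Answer: 1

Derivation:
Step 1: wait(T3) -> count=1 queue=[] holders={T3}
Step 2: signal(T3) -> count=2 queue=[] holders={none}
Step 3: wait(T3) -> count=1 queue=[] holders={T3}
Step 4: wait(T5) -> count=0 queue=[] holders={T3,T5}
Step 5: wait(T4) -> count=0 queue=[T4] holders={T3,T5}
Step 6: wait(T2) -> count=0 queue=[T4,T2] holders={T3,T5}
Step 7: wait(T8) -> count=0 queue=[T4,T2,T8] holders={T3,T5}
Step 8: signal(T5) -> count=0 queue=[T2,T8] holders={T3,T4}
Step 9: signal(T4) -> count=0 queue=[T8] holders={T2,T3}
Step 10: signal(T2) -> count=0 queue=[] holders={T3,T8}
Step 11: signal(T3) -> count=1 queue=[] holders={T8}
Final holders: {T8} -> 1 thread(s)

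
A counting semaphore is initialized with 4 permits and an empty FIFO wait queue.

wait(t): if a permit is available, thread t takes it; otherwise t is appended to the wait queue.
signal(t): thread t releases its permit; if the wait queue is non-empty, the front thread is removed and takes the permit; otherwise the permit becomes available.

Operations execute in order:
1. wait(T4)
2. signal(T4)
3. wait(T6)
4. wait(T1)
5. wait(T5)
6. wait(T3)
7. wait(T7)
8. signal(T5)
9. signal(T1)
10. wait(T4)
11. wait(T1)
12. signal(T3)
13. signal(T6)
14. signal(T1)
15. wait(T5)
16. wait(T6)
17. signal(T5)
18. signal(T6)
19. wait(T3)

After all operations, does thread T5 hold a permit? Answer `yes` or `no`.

Answer: no

Derivation:
Step 1: wait(T4) -> count=3 queue=[] holders={T4}
Step 2: signal(T4) -> count=4 queue=[] holders={none}
Step 3: wait(T6) -> count=3 queue=[] holders={T6}
Step 4: wait(T1) -> count=2 queue=[] holders={T1,T6}
Step 5: wait(T5) -> count=1 queue=[] holders={T1,T5,T6}
Step 6: wait(T3) -> count=0 queue=[] holders={T1,T3,T5,T6}
Step 7: wait(T7) -> count=0 queue=[T7] holders={T1,T3,T5,T6}
Step 8: signal(T5) -> count=0 queue=[] holders={T1,T3,T6,T7}
Step 9: signal(T1) -> count=1 queue=[] holders={T3,T6,T7}
Step 10: wait(T4) -> count=0 queue=[] holders={T3,T4,T6,T7}
Step 11: wait(T1) -> count=0 queue=[T1] holders={T3,T4,T6,T7}
Step 12: signal(T3) -> count=0 queue=[] holders={T1,T4,T6,T7}
Step 13: signal(T6) -> count=1 queue=[] holders={T1,T4,T7}
Step 14: signal(T1) -> count=2 queue=[] holders={T4,T7}
Step 15: wait(T5) -> count=1 queue=[] holders={T4,T5,T7}
Step 16: wait(T6) -> count=0 queue=[] holders={T4,T5,T6,T7}
Step 17: signal(T5) -> count=1 queue=[] holders={T4,T6,T7}
Step 18: signal(T6) -> count=2 queue=[] holders={T4,T7}
Step 19: wait(T3) -> count=1 queue=[] holders={T3,T4,T7}
Final holders: {T3,T4,T7} -> T5 not in holders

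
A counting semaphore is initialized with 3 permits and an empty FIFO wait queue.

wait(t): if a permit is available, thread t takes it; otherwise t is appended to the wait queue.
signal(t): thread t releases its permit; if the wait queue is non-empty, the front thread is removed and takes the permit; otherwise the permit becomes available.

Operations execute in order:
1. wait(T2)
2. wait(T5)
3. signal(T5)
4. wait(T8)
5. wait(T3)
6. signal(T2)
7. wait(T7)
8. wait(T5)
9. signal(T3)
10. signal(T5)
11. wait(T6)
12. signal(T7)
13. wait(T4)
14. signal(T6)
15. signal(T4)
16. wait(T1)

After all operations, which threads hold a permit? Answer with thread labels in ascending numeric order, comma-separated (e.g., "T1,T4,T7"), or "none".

Answer: T1,T8

Derivation:
Step 1: wait(T2) -> count=2 queue=[] holders={T2}
Step 2: wait(T5) -> count=1 queue=[] holders={T2,T5}
Step 3: signal(T5) -> count=2 queue=[] holders={T2}
Step 4: wait(T8) -> count=1 queue=[] holders={T2,T8}
Step 5: wait(T3) -> count=0 queue=[] holders={T2,T3,T8}
Step 6: signal(T2) -> count=1 queue=[] holders={T3,T8}
Step 7: wait(T7) -> count=0 queue=[] holders={T3,T7,T8}
Step 8: wait(T5) -> count=0 queue=[T5] holders={T3,T7,T8}
Step 9: signal(T3) -> count=0 queue=[] holders={T5,T7,T8}
Step 10: signal(T5) -> count=1 queue=[] holders={T7,T8}
Step 11: wait(T6) -> count=0 queue=[] holders={T6,T7,T8}
Step 12: signal(T7) -> count=1 queue=[] holders={T6,T8}
Step 13: wait(T4) -> count=0 queue=[] holders={T4,T6,T8}
Step 14: signal(T6) -> count=1 queue=[] holders={T4,T8}
Step 15: signal(T4) -> count=2 queue=[] holders={T8}
Step 16: wait(T1) -> count=1 queue=[] holders={T1,T8}
Final holders: T1,T8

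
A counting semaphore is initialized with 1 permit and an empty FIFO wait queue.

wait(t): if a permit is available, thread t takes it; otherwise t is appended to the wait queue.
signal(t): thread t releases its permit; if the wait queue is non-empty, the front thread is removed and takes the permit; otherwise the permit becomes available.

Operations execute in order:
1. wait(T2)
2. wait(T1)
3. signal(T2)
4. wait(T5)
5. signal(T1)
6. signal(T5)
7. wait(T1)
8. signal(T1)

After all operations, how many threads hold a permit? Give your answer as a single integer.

Step 1: wait(T2) -> count=0 queue=[] holders={T2}
Step 2: wait(T1) -> count=0 queue=[T1] holders={T2}
Step 3: signal(T2) -> count=0 queue=[] holders={T1}
Step 4: wait(T5) -> count=0 queue=[T5] holders={T1}
Step 5: signal(T1) -> count=0 queue=[] holders={T5}
Step 6: signal(T5) -> count=1 queue=[] holders={none}
Step 7: wait(T1) -> count=0 queue=[] holders={T1}
Step 8: signal(T1) -> count=1 queue=[] holders={none}
Final holders: {none} -> 0 thread(s)

Answer: 0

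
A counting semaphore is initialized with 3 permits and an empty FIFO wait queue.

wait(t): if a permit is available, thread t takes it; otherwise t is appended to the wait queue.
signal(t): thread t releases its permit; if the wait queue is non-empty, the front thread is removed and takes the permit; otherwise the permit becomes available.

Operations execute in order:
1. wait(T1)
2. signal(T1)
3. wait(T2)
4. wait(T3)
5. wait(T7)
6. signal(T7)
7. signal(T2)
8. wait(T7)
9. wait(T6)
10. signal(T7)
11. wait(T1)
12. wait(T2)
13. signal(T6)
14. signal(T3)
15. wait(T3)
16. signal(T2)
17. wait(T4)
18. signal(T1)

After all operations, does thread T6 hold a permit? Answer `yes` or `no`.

Answer: no

Derivation:
Step 1: wait(T1) -> count=2 queue=[] holders={T1}
Step 2: signal(T1) -> count=3 queue=[] holders={none}
Step 3: wait(T2) -> count=2 queue=[] holders={T2}
Step 4: wait(T3) -> count=1 queue=[] holders={T2,T3}
Step 5: wait(T7) -> count=0 queue=[] holders={T2,T3,T7}
Step 6: signal(T7) -> count=1 queue=[] holders={T2,T3}
Step 7: signal(T2) -> count=2 queue=[] holders={T3}
Step 8: wait(T7) -> count=1 queue=[] holders={T3,T7}
Step 9: wait(T6) -> count=0 queue=[] holders={T3,T6,T7}
Step 10: signal(T7) -> count=1 queue=[] holders={T3,T6}
Step 11: wait(T1) -> count=0 queue=[] holders={T1,T3,T6}
Step 12: wait(T2) -> count=0 queue=[T2] holders={T1,T3,T6}
Step 13: signal(T6) -> count=0 queue=[] holders={T1,T2,T3}
Step 14: signal(T3) -> count=1 queue=[] holders={T1,T2}
Step 15: wait(T3) -> count=0 queue=[] holders={T1,T2,T3}
Step 16: signal(T2) -> count=1 queue=[] holders={T1,T3}
Step 17: wait(T4) -> count=0 queue=[] holders={T1,T3,T4}
Step 18: signal(T1) -> count=1 queue=[] holders={T3,T4}
Final holders: {T3,T4} -> T6 not in holders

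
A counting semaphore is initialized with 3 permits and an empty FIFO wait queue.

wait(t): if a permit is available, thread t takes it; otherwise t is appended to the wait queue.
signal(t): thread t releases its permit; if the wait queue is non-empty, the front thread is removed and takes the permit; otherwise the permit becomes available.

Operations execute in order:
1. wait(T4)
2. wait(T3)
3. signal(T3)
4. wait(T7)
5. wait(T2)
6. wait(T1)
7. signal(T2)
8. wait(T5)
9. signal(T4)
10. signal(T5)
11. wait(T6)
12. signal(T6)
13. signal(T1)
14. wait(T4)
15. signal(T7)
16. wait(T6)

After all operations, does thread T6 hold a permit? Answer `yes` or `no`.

Step 1: wait(T4) -> count=2 queue=[] holders={T4}
Step 2: wait(T3) -> count=1 queue=[] holders={T3,T4}
Step 3: signal(T3) -> count=2 queue=[] holders={T4}
Step 4: wait(T7) -> count=1 queue=[] holders={T4,T7}
Step 5: wait(T2) -> count=0 queue=[] holders={T2,T4,T7}
Step 6: wait(T1) -> count=0 queue=[T1] holders={T2,T4,T7}
Step 7: signal(T2) -> count=0 queue=[] holders={T1,T4,T7}
Step 8: wait(T5) -> count=0 queue=[T5] holders={T1,T4,T7}
Step 9: signal(T4) -> count=0 queue=[] holders={T1,T5,T7}
Step 10: signal(T5) -> count=1 queue=[] holders={T1,T7}
Step 11: wait(T6) -> count=0 queue=[] holders={T1,T6,T7}
Step 12: signal(T6) -> count=1 queue=[] holders={T1,T7}
Step 13: signal(T1) -> count=2 queue=[] holders={T7}
Step 14: wait(T4) -> count=1 queue=[] holders={T4,T7}
Step 15: signal(T7) -> count=2 queue=[] holders={T4}
Step 16: wait(T6) -> count=1 queue=[] holders={T4,T6}
Final holders: {T4,T6} -> T6 in holders

Answer: yes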